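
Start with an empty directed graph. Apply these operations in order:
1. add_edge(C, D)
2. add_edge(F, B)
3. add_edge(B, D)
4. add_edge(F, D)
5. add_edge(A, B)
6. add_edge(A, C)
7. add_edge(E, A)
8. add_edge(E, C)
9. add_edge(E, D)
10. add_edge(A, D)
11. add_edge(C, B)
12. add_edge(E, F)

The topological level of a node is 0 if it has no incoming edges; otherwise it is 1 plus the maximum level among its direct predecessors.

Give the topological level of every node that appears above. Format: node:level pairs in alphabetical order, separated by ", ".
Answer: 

Answer: A:1, B:3, C:2, D:4, E:0, F:1

Derivation:
Op 1: add_edge(C, D). Edges now: 1
Op 2: add_edge(F, B). Edges now: 2
Op 3: add_edge(B, D). Edges now: 3
Op 4: add_edge(F, D). Edges now: 4
Op 5: add_edge(A, B). Edges now: 5
Op 6: add_edge(A, C). Edges now: 6
Op 7: add_edge(E, A). Edges now: 7
Op 8: add_edge(E, C). Edges now: 8
Op 9: add_edge(E, D). Edges now: 9
Op 10: add_edge(A, D). Edges now: 10
Op 11: add_edge(C, B). Edges now: 11
Op 12: add_edge(E, F). Edges now: 12
Compute levels (Kahn BFS):
  sources (in-degree 0): E
  process E: level=0
    E->A: in-degree(A)=0, level(A)=1, enqueue
    E->C: in-degree(C)=1, level(C)>=1
    E->D: in-degree(D)=4, level(D)>=1
    E->F: in-degree(F)=0, level(F)=1, enqueue
  process A: level=1
    A->B: in-degree(B)=2, level(B)>=2
    A->C: in-degree(C)=0, level(C)=2, enqueue
    A->D: in-degree(D)=3, level(D)>=2
  process F: level=1
    F->B: in-degree(B)=1, level(B)>=2
    F->D: in-degree(D)=2, level(D)>=2
  process C: level=2
    C->B: in-degree(B)=0, level(B)=3, enqueue
    C->D: in-degree(D)=1, level(D)>=3
  process B: level=3
    B->D: in-degree(D)=0, level(D)=4, enqueue
  process D: level=4
All levels: A:1, B:3, C:2, D:4, E:0, F:1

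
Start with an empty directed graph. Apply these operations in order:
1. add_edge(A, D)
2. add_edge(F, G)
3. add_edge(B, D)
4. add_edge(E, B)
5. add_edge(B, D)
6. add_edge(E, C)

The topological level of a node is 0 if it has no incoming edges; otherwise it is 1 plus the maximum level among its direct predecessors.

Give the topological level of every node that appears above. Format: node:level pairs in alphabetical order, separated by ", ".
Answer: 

Op 1: add_edge(A, D). Edges now: 1
Op 2: add_edge(F, G). Edges now: 2
Op 3: add_edge(B, D). Edges now: 3
Op 4: add_edge(E, B). Edges now: 4
Op 5: add_edge(B, D) (duplicate, no change). Edges now: 4
Op 6: add_edge(E, C). Edges now: 5
Compute levels (Kahn BFS):
  sources (in-degree 0): A, E, F
  process A: level=0
    A->D: in-degree(D)=1, level(D)>=1
  process E: level=0
    E->B: in-degree(B)=0, level(B)=1, enqueue
    E->C: in-degree(C)=0, level(C)=1, enqueue
  process F: level=0
    F->G: in-degree(G)=0, level(G)=1, enqueue
  process B: level=1
    B->D: in-degree(D)=0, level(D)=2, enqueue
  process C: level=1
  process G: level=1
  process D: level=2
All levels: A:0, B:1, C:1, D:2, E:0, F:0, G:1

Answer: A:0, B:1, C:1, D:2, E:0, F:0, G:1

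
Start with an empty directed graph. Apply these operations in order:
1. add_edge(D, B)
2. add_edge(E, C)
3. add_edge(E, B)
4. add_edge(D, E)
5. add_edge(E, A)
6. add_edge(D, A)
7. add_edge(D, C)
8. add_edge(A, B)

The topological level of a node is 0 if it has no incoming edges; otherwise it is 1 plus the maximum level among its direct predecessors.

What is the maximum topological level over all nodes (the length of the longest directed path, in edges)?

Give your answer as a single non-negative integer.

Answer: 3

Derivation:
Op 1: add_edge(D, B). Edges now: 1
Op 2: add_edge(E, C). Edges now: 2
Op 3: add_edge(E, B). Edges now: 3
Op 4: add_edge(D, E). Edges now: 4
Op 5: add_edge(E, A). Edges now: 5
Op 6: add_edge(D, A). Edges now: 6
Op 7: add_edge(D, C). Edges now: 7
Op 8: add_edge(A, B). Edges now: 8
Compute levels (Kahn BFS):
  sources (in-degree 0): D
  process D: level=0
    D->A: in-degree(A)=1, level(A)>=1
    D->B: in-degree(B)=2, level(B)>=1
    D->C: in-degree(C)=1, level(C)>=1
    D->E: in-degree(E)=0, level(E)=1, enqueue
  process E: level=1
    E->A: in-degree(A)=0, level(A)=2, enqueue
    E->B: in-degree(B)=1, level(B)>=2
    E->C: in-degree(C)=0, level(C)=2, enqueue
  process A: level=2
    A->B: in-degree(B)=0, level(B)=3, enqueue
  process C: level=2
  process B: level=3
All levels: A:2, B:3, C:2, D:0, E:1
max level = 3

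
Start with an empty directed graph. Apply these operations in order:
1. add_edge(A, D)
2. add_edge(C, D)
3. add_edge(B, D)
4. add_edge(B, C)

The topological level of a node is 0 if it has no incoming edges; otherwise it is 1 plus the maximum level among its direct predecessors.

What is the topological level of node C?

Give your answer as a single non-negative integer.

Op 1: add_edge(A, D). Edges now: 1
Op 2: add_edge(C, D). Edges now: 2
Op 3: add_edge(B, D). Edges now: 3
Op 4: add_edge(B, C). Edges now: 4
Compute levels (Kahn BFS):
  sources (in-degree 0): A, B
  process A: level=0
    A->D: in-degree(D)=2, level(D)>=1
  process B: level=0
    B->C: in-degree(C)=0, level(C)=1, enqueue
    B->D: in-degree(D)=1, level(D)>=1
  process C: level=1
    C->D: in-degree(D)=0, level(D)=2, enqueue
  process D: level=2
All levels: A:0, B:0, C:1, D:2
level(C) = 1

Answer: 1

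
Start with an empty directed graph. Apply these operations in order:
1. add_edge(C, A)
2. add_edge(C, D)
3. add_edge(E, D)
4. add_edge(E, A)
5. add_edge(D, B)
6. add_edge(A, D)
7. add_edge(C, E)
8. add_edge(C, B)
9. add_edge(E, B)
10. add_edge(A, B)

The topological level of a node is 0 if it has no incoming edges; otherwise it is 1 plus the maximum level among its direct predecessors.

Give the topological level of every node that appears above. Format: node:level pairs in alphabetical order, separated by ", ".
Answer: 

Op 1: add_edge(C, A). Edges now: 1
Op 2: add_edge(C, D). Edges now: 2
Op 3: add_edge(E, D). Edges now: 3
Op 4: add_edge(E, A). Edges now: 4
Op 5: add_edge(D, B). Edges now: 5
Op 6: add_edge(A, D). Edges now: 6
Op 7: add_edge(C, E). Edges now: 7
Op 8: add_edge(C, B). Edges now: 8
Op 9: add_edge(E, B). Edges now: 9
Op 10: add_edge(A, B). Edges now: 10
Compute levels (Kahn BFS):
  sources (in-degree 0): C
  process C: level=0
    C->A: in-degree(A)=1, level(A)>=1
    C->B: in-degree(B)=3, level(B)>=1
    C->D: in-degree(D)=2, level(D)>=1
    C->E: in-degree(E)=0, level(E)=1, enqueue
  process E: level=1
    E->A: in-degree(A)=0, level(A)=2, enqueue
    E->B: in-degree(B)=2, level(B)>=2
    E->D: in-degree(D)=1, level(D)>=2
  process A: level=2
    A->B: in-degree(B)=1, level(B)>=3
    A->D: in-degree(D)=0, level(D)=3, enqueue
  process D: level=3
    D->B: in-degree(B)=0, level(B)=4, enqueue
  process B: level=4
All levels: A:2, B:4, C:0, D:3, E:1

Answer: A:2, B:4, C:0, D:3, E:1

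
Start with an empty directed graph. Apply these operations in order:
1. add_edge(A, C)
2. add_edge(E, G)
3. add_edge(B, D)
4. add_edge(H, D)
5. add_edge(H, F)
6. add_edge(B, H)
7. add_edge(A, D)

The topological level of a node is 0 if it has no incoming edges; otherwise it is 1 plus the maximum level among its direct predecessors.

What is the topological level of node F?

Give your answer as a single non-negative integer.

Op 1: add_edge(A, C). Edges now: 1
Op 2: add_edge(E, G). Edges now: 2
Op 3: add_edge(B, D). Edges now: 3
Op 4: add_edge(H, D). Edges now: 4
Op 5: add_edge(H, F). Edges now: 5
Op 6: add_edge(B, H). Edges now: 6
Op 7: add_edge(A, D). Edges now: 7
Compute levels (Kahn BFS):
  sources (in-degree 0): A, B, E
  process A: level=0
    A->C: in-degree(C)=0, level(C)=1, enqueue
    A->D: in-degree(D)=2, level(D)>=1
  process B: level=0
    B->D: in-degree(D)=1, level(D)>=1
    B->H: in-degree(H)=0, level(H)=1, enqueue
  process E: level=0
    E->G: in-degree(G)=0, level(G)=1, enqueue
  process C: level=1
  process H: level=1
    H->D: in-degree(D)=0, level(D)=2, enqueue
    H->F: in-degree(F)=0, level(F)=2, enqueue
  process G: level=1
  process D: level=2
  process F: level=2
All levels: A:0, B:0, C:1, D:2, E:0, F:2, G:1, H:1
level(F) = 2

Answer: 2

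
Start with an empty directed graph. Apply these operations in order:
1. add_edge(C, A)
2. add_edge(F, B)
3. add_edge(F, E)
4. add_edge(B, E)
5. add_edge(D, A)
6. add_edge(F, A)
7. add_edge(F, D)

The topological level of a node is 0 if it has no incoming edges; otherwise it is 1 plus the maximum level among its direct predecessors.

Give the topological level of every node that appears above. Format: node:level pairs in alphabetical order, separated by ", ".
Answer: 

Op 1: add_edge(C, A). Edges now: 1
Op 2: add_edge(F, B). Edges now: 2
Op 3: add_edge(F, E). Edges now: 3
Op 4: add_edge(B, E). Edges now: 4
Op 5: add_edge(D, A). Edges now: 5
Op 6: add_edge(F, A). Edges now: 6
Op 7: add_edge(F, D). Edges now: 7
Compute levels (Kahn BFS):
  sources (in-degree 0): C, F
  process C: level=0
    C->A: in-degree(A)=2, level(A)>=1
  process F: level=0
    F->A: in-degree(A)=1, level(A)>=1
    F->B: in-degree(B)=0, level(B)=1, enqueue
    F->D: in-degree(D)=0, level(D)=1, enqueue
    F->E: in-degree(E)=1, level(E)>=1
  process B: level=1
    B->E: in-degree(E)=0, level(E)=2, enqueue
  process D: level=1
    D->A: in-degree(A)=0, level(A)=2, enqueue
  process E: level=2
  process A: level=2
All levels: A:2, B:1, C:0, D:1, E:2, F:0

Answer: A:2, B:1, C:0, D:1, E:2, F:0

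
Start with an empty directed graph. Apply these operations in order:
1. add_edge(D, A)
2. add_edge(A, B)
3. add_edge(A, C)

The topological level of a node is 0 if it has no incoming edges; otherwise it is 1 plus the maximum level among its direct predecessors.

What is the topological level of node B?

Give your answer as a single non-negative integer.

Op 1: add_edge(D, A). Edges now: 1
Op 2: add_edge(A, B). Edges now: 2
Op 3: add_edge(A, C). Edges now: 3
Compute levels (Kahn BFS):
  sources (in-degree 0): D
  process D: level=0
    D->A: in-degree(A)=0, level(A)=1, enqueue
  process A: level=1
    A->B: in-degree(B)=0, level(B)=2, enqueue
    A->C: in-degree(C)=0, level(C)=2, enqueue
  process B: level=2
  process C: level=2
All levels: A:1, B:2, C:2, D:0
level(B) = 2

Answer: 2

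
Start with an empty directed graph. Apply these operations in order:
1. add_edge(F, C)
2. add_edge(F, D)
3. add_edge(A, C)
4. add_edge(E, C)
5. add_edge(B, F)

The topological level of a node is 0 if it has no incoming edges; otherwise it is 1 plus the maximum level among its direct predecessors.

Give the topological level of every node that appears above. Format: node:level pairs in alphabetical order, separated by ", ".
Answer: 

Op 1: add_edge(F, C). Edges now: 1
Op 2: add_edge(F, D). Edges now: 2
Op 3: add_edge(A, C). Edges now: 3
Op 4: add_edge(E, C). Edges now: 4
Op 5: add_edge(B, F). Edges now: 5
Compute levels (Kahn BFS):
  sources (in-degree 0): A, B, E
  process A: level=0
    A->C: in-degree(C)=2, level(C)>=1
  process B: level=0
    B->F: in-degree(F)=0, level(F)=1, enqueue
  process E: level=0
    E->C: in-degree(C)=1, level(C)>=1
  process F: level=1
    F->C: in-degree(C)=0, level(C)=2, enqueue
    F->D: in-degree(D)=0, level(D)=2, enqueue
  process C: level=2
  process D: level=2
All levels: A:0, B:0, C:2, D:2, E:0, F:1

Answer: A:0, B:0, C:2, D:2, E:0, F:1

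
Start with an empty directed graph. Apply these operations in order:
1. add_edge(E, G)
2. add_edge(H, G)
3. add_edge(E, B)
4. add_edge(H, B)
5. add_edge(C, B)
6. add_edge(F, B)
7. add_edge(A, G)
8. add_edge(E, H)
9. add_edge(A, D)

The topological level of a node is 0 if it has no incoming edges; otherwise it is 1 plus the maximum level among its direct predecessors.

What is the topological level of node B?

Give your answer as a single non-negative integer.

Op 1: add_edge(E, G). Edges now: 1
Op 2: add_edge(H, G). Edges now: 2
Op 3: add_edge(E, B). Edges now: 3
Op 4: add_edge(H, B). Edges now: 4
Op 5: add_edge(C, B). Edges now: 5
Op 6: add_edge(F, B). Edges now: 6
Op 7: add_edge(A, G). Edges now: 7
Op 8: add_edge(E, H). Edges now: 8
Op 9: add_edge(A, D). Edges now: 9
Compute levels (Kahn BFS):
  sources (in-degree 0): A, C, E, F
  process A: level=0
    A->D: in-degree(D)=0, level(D)=1, enqueue
    A->G: in-degree(G)=2, level(G)>=1
  process C: level=0
    C->B: in-degree(B)=3, level(B)>=1
  process E: level=0
    E->B: in-degree(B)=2, level(B)>=1
    E->G: in-degree(G)=1, level(G)>=1
    E->H: in-degree(H)=0, level(H)=1, enqueue
  process F: level=0
    F->B: in-degree(B)=1, level(B)>=1
  process D: level=1
  process H: level=1
    H->B: in-degree(B)=0, level(B)=2, enqueue
    H->G: in-degree(G)=0, level(G)=2, enqueue
  process B: level=2
  process G: level=2
All levels: A:0, B:2, C:0, D:1, E:0, F:0, G:2, H:1
level(B) = 2

Answer: 2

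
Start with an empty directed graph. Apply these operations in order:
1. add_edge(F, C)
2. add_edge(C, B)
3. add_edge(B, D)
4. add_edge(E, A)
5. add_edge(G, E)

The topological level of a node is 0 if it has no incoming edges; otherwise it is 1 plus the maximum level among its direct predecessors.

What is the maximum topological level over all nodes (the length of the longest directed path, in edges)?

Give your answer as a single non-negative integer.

Op 1: add_edge(F, C). Edges now: 1
Op 2: add_edge(C, B). Edges now: 2
Op 3: add_edge(B, D). Edges now: 3
Op 4: add_edge(E, A). Edges now: 4
Op 5: add_edge(G, E). Edges now: 5
Compute levels (Kahn BFS):
  sources (in-degree 0): F, G
  process F: level=0
    F->C: in-degree(C)=0, level(C)=1, enqueue
  process G: level=0
    G->E: in-degree(E)=0, level(E)=1, enqueue
  process C: level=1
    C->B: in-degree(B)=0, level(B)=2, enqueue
  process E: level=1
    E->A: in-degree(A)=0, level(A)=2, enqueue
  process B: level=2
    B->D: in-degree(D)=0, level(D)=3, enqueue
  process A: level=2
  process D: level=3
All levels: A:2, B:2, C:1, D:3, E:1, F:0, G:0
max level = 3

Answer: 3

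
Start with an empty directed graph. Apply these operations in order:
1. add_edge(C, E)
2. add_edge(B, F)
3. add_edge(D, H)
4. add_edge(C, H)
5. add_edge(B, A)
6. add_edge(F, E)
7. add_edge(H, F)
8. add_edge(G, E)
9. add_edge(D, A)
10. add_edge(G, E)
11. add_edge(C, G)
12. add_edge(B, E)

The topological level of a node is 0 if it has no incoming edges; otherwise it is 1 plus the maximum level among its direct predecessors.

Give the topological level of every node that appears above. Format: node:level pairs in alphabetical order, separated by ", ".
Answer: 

Answer: A:1, B:0, C:0, D:0, E:3, F:2, G:1, H:1

Derivation:
Op 1: add_edge(C, E). Edges now: 1
Op 2: add_edge(B, F). Edges now: 2
Op 3: add_edge(D, H). Edges now: 3
Op 4: add_edge(C, H). Edges now: 4
Op 5: add_edge(B, A). Edges now: 5
Op 6: add_edge(F, E). Edges now: 6
Op 7: add_edge(H, F). Edges now: 7
Op 8: add_edge(G, E). Edges now: 8
Op 9: add_edge(D, A). Edges now: 9
Op 10: add_edge(G, E) (duplicate, no change). Edges now: 9
Op 11: add_edge(C, G). Edges now: 10
Op 12: add_edge(B, E). Edges now: 11
Compute levels (Kahn BFS):
  sources (in-degree 0): B, C, D
  process B: level=0
    B->A: in-degree(A)=1, level(A)>=1
    B->E: in-degree(E)=3, level(E)>=1
    B->F: in-degree(F)=1, level(F)>=1
  process C: level=0
    C->E: in-degree(E)=2, level(E)>=1
    C->G: in-degree(G)=0, level(G)=1, enqueue
    C->H: in-degree(H)=1, level(H)>=1
  process D: level=0
    D->A: in-degree(A)=0, level(A)=1, enqueue
    D->H: in-degree(H)=0, level(H)=1, enqueue
  process G: level=1
    G->E: in-degree(E)=1, level(E)>=2
  process A: level=1
  process H: level=1
    H->F: in-degree(F)=0, level(F)=2, enqueue
  process F: level=2
    F->E: in-degree(E)=0, level(E)=3, enqueue
  process E: level=3
All levels: A:1, B:0, C:0, D:0, E:3, F:2, G:1, H:1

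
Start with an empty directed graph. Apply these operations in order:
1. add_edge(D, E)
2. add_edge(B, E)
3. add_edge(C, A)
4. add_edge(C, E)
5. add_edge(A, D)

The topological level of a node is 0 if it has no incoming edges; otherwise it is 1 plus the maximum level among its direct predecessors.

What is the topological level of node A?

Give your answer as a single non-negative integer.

Op 1: add_edge(D, E). Edges now: 1
Op 2: add_edge(B, E). Edges now: 2
Op 3: add_edge(C, A). Edges now: 3
Op 4: add_edge(C, E). Edges now: 4
Op 5: add_edge(A, D). Edges now: 5
Compute levels (Kahn BFS):
  sources (in-degree 0): B, C
  process B: level=0
    B->E: in-degree(E)=2, level(E)>=1
  process C: level=0
    C->A: in-degree(A)=0, level(A)=1, enqueue
    C->E: in-degree(E)=1, level(E)>=1
  process A: level=1
    A->D: in-degree(D)=0, level(D)=2, enqueue
  process D: level=2
    D->E: in-degree(E)=0, level(E)=3, enqueue
  process E: level=3
All levels: A:1, B:0, C:0, D:2, E:3
level(A) = 1

Answer: 1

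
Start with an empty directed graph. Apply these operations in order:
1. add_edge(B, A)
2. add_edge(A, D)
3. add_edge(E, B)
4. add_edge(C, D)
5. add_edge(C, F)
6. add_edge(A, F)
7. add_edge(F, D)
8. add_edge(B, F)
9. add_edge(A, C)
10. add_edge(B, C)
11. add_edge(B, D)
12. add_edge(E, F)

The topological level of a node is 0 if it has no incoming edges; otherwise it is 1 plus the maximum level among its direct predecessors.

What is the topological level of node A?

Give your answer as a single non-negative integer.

Answer: 2

Derivation:
Op 1: add_edge(B, A). Edges now: 1
Op 2: add_edge(A, D). Edges now: 2
Op 3: add_edge(E, B). Edges now: 3
Op 4: add_edge(C, D). Edges now: 4
Op 5: add_edge(C, F). Edges now: 5
Op 6: add_edge(A, F). Edges now: 6
Op 7: add_edge(F, D). Edges now: 7
Op 8: add_edge(B, F). Edges now: 8
Op 9: add_edge(A, C). Edges now: 9
Op 10: add_edge(B, C). Edges now: 10
Op 11: add_edge(B, D). Edges now: 11
Op 12: add_edge(E, F). Edges now: 12
Compute levels (Kahn BFS):
  sources (in-degree 0): E
  process E: level=0
    E->B: in-degree(B)=0, level(B)=1, enqueue
    E->F: in-degree(F)=3, level(F)>=1
  process B: level=1
    B->A: in-degree(A)=0, level(A)=2, enqueue
    B->C: in-degree(C)=1, level(C)>=2
    B->D: in-degree(D)=3, level(D)>=2
    B->F: in-degree(F)=2, level(F)>=2
  process A: level=2
    A->C: in-degree(C)=0, level(C)=3, enqueue
    A->D: in-degree(D)=2, level(D)>=3
    A->F: in-degree(F)=1, level(F)>=3
  process C: level=3
    C->D: in-degree(D)=1, level(D)>=4
    C->F: in-degree(F)=0, level(F)=4, enqueue
  process F: level=4
    F->D: in-degree(D)=0, level(D)=5, enqueue
  process D: level=5
All levels: A:2, B:1, C:3, D:5, E:0, F:4
level(A) = 2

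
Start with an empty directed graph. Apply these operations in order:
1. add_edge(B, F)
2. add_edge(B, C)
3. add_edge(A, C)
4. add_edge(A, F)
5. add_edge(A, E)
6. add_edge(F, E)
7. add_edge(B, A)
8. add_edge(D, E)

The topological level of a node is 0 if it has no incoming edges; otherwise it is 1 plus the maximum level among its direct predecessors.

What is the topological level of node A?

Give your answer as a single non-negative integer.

Answer: 1

Derivation:
Op 1: add_edge(B, F). Edges now: 1
Op 2: add_edge(B, C). Edges now: 2
Op 3: add_edge(A, C). Edges now: 3
Op 4: add_edge(A, F). Edges now: 4
Op 5: add_edge(A, E). Edges now: 5
Op 6: add_edge(F, E). Edges now: 6
Op 7: add_edge(B, A). Edges now: 7
Op 8: add_edge(D, E). Edges now: 8
Compute levels (Kahn BFS):
  sources (in-degree 0): B, D
  process B: level=0
    B->A: in-degree(A)=0, level(A)=1, enqueue
    B->C: in-degree(C)=1, level(C)>=1
    B->F: in-degree(F)=1, level(F)>=1
  process D: level=0
    D->E: in-degree(E)=2, level(E)>=1
  process A: level=1
    A->C: in-degree(C)=0, level(C)=2, enqueue
    A->E: in-degree(E)=1, level(E)>=2
    A->F: in-degree(F)=0, level(F)=2, enqueue
  process C: level=2
  process F: level=2
    F->E: in-degree(E)=0, level(E)=3, enqueue
  process E: level=3
All levels: A:1, B:0, C:2, D:0, E:3, F:2
level(A) = 1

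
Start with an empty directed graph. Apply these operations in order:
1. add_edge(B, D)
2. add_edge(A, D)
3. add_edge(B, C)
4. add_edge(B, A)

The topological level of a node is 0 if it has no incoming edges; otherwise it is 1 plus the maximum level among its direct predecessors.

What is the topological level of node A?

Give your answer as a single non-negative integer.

Answer: 1

Derivation:
Op 1: add_edge(B, D). Edges now: 1
Op 2: add_edge(A, D). Edges now: 2
Op 3: add_edge(B, C). Edges now: 3
Op 4: add_edge(B, A). Edges now: 4
Compute levels (Kahn BFS):
  sources (in-degree 0): B
  process B: level=0
    B->A: in-degree(A)=0, level(A)=1, enqueue
    B->C: in-degree(C)=0, level(C)=1, enqueue
    B->D: in-degree(D)=1, level(D)>=1
  process A: level=1
    A->D: in-degree(D)=0, level(D)=2, enqueue
  process C: level=1
  process D: level=2
All levels: A:1, B:0, C:1, D:2
level(A) = 1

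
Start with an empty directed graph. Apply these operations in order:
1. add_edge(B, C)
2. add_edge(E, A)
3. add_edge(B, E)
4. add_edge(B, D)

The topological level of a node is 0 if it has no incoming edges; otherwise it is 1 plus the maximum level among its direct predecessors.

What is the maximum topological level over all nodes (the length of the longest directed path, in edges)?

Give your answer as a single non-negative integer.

Op 1: add_edge(B, C). Edges now: 1
Op 2: add_edge(E, A). Edges now: 2
Op 3: add_edge(B, E). Edges now: 3
Op 4: add_edge(B, D). Edges now: 4
Compute levels (Kahn BFS):
  sources (in-degree 0): B
  process B: level=0
    B->C: in-degree(C)=0, level(C)=1, enqueue
    B->D: in-degree(D)=0, level(D)=1, enqueue
    B->E: in-degree(E)=0, level(E)=1, enqueue
  process C: level=1
  process D: level=1
  process E: level=1
    E->A: in-degree(A)=0, level(A)=2, enqueue
  process A: level=2
All levels: A:2, B:0, C:1, D:1, E:1
max level = 2

Answer: 2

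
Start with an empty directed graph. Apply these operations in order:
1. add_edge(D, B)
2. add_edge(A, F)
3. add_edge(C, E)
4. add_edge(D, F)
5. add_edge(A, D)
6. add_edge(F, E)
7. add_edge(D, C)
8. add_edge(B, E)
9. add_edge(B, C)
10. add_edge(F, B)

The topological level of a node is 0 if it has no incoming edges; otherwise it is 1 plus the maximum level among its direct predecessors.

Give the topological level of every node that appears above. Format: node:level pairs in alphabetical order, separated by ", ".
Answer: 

Answer: A:0, B:3, C:4, D:1, E:5, F:2

Derivation:
Op 1: add_edge(D, B). Edges now: 1
Op 2: add_edge(A, F). Edges now: 2
Op 3: add_edge(C, E). Edges now: 3
Op 4: add_edge(D, F). Edges now: 4
Op 5: add_edge(A, D). Edges now: 5
Op 6: add_edge(F, E). Edges now: 6
Op 7: add_edge(D, C). Edges now: 7
Op 8: add_edge(B, E). Edges now: 8
Op 9: add_edge(B, C). Edges now: 9
Op 10: add_edge(F, B). Edges now: 10
Compute levels (Kahn BFS):
  sources (in-degree 0): A
  process A: level=0
    A->D: in-degree(D)=0, level(D)=1, enqueue
    A->F: in-degree(F)=1, level(F)>=1
  process D: level=1
    D->B: in-degree(B)=1, level(B)>=2
    D->C: in-degree(C)=1, level(C)>=2
    D->F: in-degree(F)=0, level(F)=2, enqueue
  process F: level=2
    F->B: in-degree(B)=0, level(B)=3, enqueue
    F->E: in-degree(E)=2, level(E)>=3
  process B: level=3
    B->C: in-degree(C)=0, level(C)=4, enqueue
    B->E: in-degree(E)=1, level(E)>=4
  process C: level=4
    C->E: in-degree(E)=0, level(E)=5, enqueue
  process E: level=5
All levels: A:0, B:3, C:4, D:1, E:5, F:2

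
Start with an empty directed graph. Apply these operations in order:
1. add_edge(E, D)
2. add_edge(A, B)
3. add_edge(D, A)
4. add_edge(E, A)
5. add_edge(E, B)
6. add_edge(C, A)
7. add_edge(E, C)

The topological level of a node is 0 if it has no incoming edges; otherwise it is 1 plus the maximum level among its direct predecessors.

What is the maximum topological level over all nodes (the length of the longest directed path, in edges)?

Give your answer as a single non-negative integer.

Answer: 3

Derivation:
Op 1: add_edge(E, D). Edges now: 1
Op 2: add_edge(A, B). Edges now: 2
Op 3: add_edge(D, A). Edges now: 3
Op 4: add_edge(E, A). Edges now: 4
Op 5: add_edge(E, B). Edges now: 5
Op 6: add_edge(C, A). Edges now: 6
Op 7: add_edge(E, C). Edges now: 7
Compute levels (Kahn BFS):
  sources (in-degree 0): E
  process E: level=0
    E->A: in-degree(A)=2, level(A)>=1
    E->B: in-degree(B)=1, level(B)>=1
    E->C: in-degree(C)=0, level(C)=1, enqueue
    E->D: in-degree(D)=0, level(D)=1, enqueue
  process C: level=1
    C->A: in-degree(A)=1, level(A)>=2
  process D: level=1
    D->A: in-degree(A)=0, level(A)=2, enqueue
  process A: level=2
    A->B: in-degree(B)=0, level(B)=3, enqueue
  process B: level=3
All levels: A:2, B:3, C:1, D:1, E:0
max level = 3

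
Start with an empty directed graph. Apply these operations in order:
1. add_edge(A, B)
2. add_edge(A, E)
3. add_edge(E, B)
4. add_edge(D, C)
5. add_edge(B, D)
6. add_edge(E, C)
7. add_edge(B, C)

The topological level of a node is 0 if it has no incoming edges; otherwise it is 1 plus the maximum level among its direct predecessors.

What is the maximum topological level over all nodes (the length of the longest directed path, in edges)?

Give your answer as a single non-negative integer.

Answer: 4

Derivation:
Op 1: add_edge(A, B). Edges now: 1
Op 2: add_edge(A, E). Edges now: 2
Op 3: add_edge(E, B). Edges now: 3
Op 4: add_edge(D, C). Edges now: 4
Op 5: add_edge(B, D). Edges now: 5
Op 6: add_edge(E, C). Edges now: 6
Op 7: add_edge(B, C). Edges now: 7
Compute levels (Kahn BFS):
  sources (in-degree 0): A
  process A: level=0
    A->B: in-degree(B)=1, level(B)>=1
    A->E: in-degree(E)=0, level(E)=1, enqueue
  process E: level=1
    E->B: in-degree(B)=0, level(B)=2, enqueue
    E->C: in-degree(C)=2, level(C)>=2
  process B: level=2
    B->C: in-degree(C)=1, level(C)>=3
    B->D: in-degree(D)=0, level(D)=3, enqueue
  process D: level=3
    D->C: in-degree(C)=0, level(C)=4, enqueue
  process C: level=4
All levels: A:0, B:2, C:4, D:3, E:1
max level = 4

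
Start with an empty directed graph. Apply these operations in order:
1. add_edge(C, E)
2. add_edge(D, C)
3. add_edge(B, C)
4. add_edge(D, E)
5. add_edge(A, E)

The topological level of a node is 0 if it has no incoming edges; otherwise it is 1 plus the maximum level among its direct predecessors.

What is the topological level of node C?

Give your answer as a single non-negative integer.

Op 1: add_edge(C, E). Edges now: 1
Op 2: add_edge(D, C). Edges now: 2
Op 3: add_edge(B, C). Edges now: 3
Op 4: add_edge(D, E). Edges now: 4
Op 5: add_edge(A, E). Edges now: 5
Compute levels (Kahn BFS):
  sources (in-degree 0): A, B, D
  process A: level=0
    A->E: in-degree(E)=2, level(E)>=1
  process B: level=0
    B->C: in-degree(C)=1, level(C)>=1
  process D: level=0
    D->C: in-degree(C)=0, level(C)=1, enqueue
    D->E: in-degree(E)=1, level(E)>=1
  process C: level=1
    C->E: in-degree(E)=0, level(E)=2, enqueue
  process E: level=2
All levels: A:0, B:0, C:1, D:0, E:2
level(C) = 1

Answer: 1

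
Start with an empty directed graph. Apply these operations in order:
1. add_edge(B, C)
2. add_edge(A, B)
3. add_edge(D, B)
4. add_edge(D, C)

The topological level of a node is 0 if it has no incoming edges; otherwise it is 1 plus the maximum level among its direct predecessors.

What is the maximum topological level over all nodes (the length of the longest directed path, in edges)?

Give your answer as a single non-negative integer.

Op 1: add_edge(B, C). Edges now: 1
Op 2: add_edge(A, B). Edges now: 2
Op 3: add_edge(D, B). Edges now: 3
Op 4: add_edge(D, C). Edges now: 4
Compute levels (Kahn BFS):
  sources (in-degree 0): A, D
  process A: level=0
    A->B: in-degree(B)=1, level(B)>=1
  process D: level=0
    D->B: in-degree(B)=0, level(B)=1, enqueue
    D->C: in-degree(C)=1, level(C)>=1
  process B: level=1
    B->C: in-degree(C)=0, level(C)=2, enqueue
  process C: level=2
All levels: A:0, B:1, C:2, D:0
max level = 2

Answer: 2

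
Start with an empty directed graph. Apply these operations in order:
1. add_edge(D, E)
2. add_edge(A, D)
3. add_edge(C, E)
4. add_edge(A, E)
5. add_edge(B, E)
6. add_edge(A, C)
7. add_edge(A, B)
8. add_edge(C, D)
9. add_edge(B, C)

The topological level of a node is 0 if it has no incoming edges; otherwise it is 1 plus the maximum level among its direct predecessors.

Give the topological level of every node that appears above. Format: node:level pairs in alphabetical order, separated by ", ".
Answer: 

Op 1: add_edge(D, E). Edges now: 1
Op 2: add_edge(A, D). Edges now: 2
Op 3: add_edge(C, E). Edges now: 3
Op 4: add_edge(A, E). Edges now: 4
Op 5: add_edge(B, E). Edges now: 5
Op 6: add_edge(A, C). Edges now: 6
Op 7: add_edge(A, B). Edges now: 7
Op 8: add_edge(C, D). Edges now: 8
Op 9: add_edge(B, C). Edges now: 9
Compute levels (Kahn BFS):
  sources (in-degree 0): A
  process A: level=0
    A->B: in-degree(B)=0, level(B)=1, enqueue
    A->C: in-degree(C)=1, level(C)>=1
    A->D: in-degree(D)=1, level(D)>=1
    A->E: in-degree(E)=3, level(E)>=1
  process B: level=1
    B->C: in-degree(C)=0, level(C)=2, enqueue
    B->E: in-degree(E)=2, level(E)>=2
  process C: level=2
    C->D: in-degree(D)=0, level(D)=3, enqueue
    C->E: in-degree(E)=1, level(E)>=3
  process D: level=3
    D->E: in-degree(E)=0, level(E)=4, enqueue
  process E: level=4
All levels: A:0, B:1, C:2, D:3, E:4

Answer: A:0, B:1, C:2, D:3, E:4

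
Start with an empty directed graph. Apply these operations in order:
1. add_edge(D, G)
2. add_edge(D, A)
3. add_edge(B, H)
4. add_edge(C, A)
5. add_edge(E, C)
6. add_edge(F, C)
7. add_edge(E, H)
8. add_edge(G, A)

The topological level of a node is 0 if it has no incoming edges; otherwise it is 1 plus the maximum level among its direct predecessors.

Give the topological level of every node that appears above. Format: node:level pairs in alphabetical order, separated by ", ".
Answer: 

Op 1: add_edge(D, G). Edges now: 1
Op 2: add_edge(D, A). Edges now: 2
Op 3: add_edge(B, H). Edges now: 3
Op 4: add_edge(C, A). Edges now: 4
Op 5: add_edge(E, C). Edges now: 5
Op 6: add_edge(F, C). Edges now: 6
Op 7: add_edge(E, H). Edges now: 7
Op 8: add_edge(G, A). Edges now: 8
Compute levels (Kahn BFS):
  sources (in-degree 0): B, D, E, F
  process B: level=0
    B->H: in-degree(H)=1, level(H)>=1
  process D: level=0
    D->A: in-degree(A)=2, level(A)>=1
    D->G: in-degree(G)=0, level(G)=1, enqueue
  process E: level=0
    E->C: in-degree(C)=1, level(C)>=1
    E->H: in-degree(H)=0, level(H)=1, enqueue
  process F: level=0
    F->C: in-degree(C)=0, level(C)=1, enqueue
  process G: level=1
    G->A: in-degree(A)=1, level(A)>=2
  process H: level=1
  process C: level=1
    C->A: in-degree(A)=0, level(A)=2, enqueue
  process A: level=2
All levels: A:2, B:0, C:1, D:0, E:0, F:0, G:1, H:1

Answer: A:2, B:0, C:1, D:0, E:0, F:0, G:1, H:1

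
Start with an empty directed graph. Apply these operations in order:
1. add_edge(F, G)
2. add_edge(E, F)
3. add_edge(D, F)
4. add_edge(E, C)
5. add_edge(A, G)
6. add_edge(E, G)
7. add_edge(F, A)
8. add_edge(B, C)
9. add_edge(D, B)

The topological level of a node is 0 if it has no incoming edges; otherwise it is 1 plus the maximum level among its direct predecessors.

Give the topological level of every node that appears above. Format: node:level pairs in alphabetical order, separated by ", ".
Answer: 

Answer: A:2, B:1, C:2, D:0, E:0, F:1, G:3

Derivation:
Op 1: add_edge(F, G). Edges now: 1
Op 2: add_edge(E, F). Edges now: 2
Op 3: add_edge(D, F). Edges now: 3
Op 4: add_edge(E, C). Edges now: 4
Op 5: add_edge(A, G). Edges now: 5
Op 6: add_edge(E, G). Edges now: 6
Op 7: add_edge(F, A). Edges now: 7
Op 8: add_edge(B, C). Edges now: 8
Op 9: add_edge(D, B). Edges now: 9
Compute levels (Kahn BFS):
  sources (in-degree 0): D, E
  process D: level=0
    D->B: in-degree(B)=0, level(B)=1, enqueue
    D->F: in-degree(F)=1, level(F)>=1
  process E: level=0
    E->C: in-degree(C)=1, level(C)>=1
    E->F: in-degree(F)=0, level(F)=1, enqueue
    E->G: in-degree(G)=2, level(G)>=1
  process B: level=1
    B->C: in-degree(C)=0, level(C)=2, enqueue
  process F: level=1
    F->A: in-degree(A)=0, level(A)=2, enqueue
    F->G: in-degree(G)=1, level(G)>=2
  process C: level=2
  process A: level=2
    A->G: in-degree(G)=0, level(G)=3, enqueue
  process G: level=3
All levels: A:2, B:1, C:2, D:0, E:0, F:1, G:3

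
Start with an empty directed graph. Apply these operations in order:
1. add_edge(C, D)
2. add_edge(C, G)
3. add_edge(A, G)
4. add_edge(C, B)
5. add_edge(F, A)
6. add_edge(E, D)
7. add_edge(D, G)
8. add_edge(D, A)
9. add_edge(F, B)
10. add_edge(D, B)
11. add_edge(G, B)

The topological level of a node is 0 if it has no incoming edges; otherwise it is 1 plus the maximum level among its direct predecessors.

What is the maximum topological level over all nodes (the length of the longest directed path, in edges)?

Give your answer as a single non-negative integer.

Answer: 4

Derivation:
Op 1: add_edge(C, D). Edges now: 1
Op 2: add_edge(C, G). Edges now: 2
Op 3: add_edge(A, G). Edges now: 3
Op 4: add_edge(C, B). Edges now: 4
Op 5: add_edge(F, A). Edges now: 5
Op 6: add_edge(E, D). Edges now: 6
Op 7: add_edge(D, G). Edges now: 7
Op 8: add_edge(D, A). Edges now: 8
Op 9: add_edge(F, B). Edges now: 9
Op 10: add_edge(D, B). Edges now: 10
Op 11: add_edge(G, B). Edges now: 11
Compute levels (Kahn BFS):
  sources (in-degree 0): C, E, F
  process C: level=0
    C->B: in-degree(B)=3, level(B)>=1
    C->D: in-degree(D)=1, level(D)>=1
    C->G: in-degree(G)=2, level(G)>=1
  process E: level=0
    E->D: in-degree(D)=0, level(D)=1, enqueue
  process F: level=0
    F->A: in-degree(A)=1, level(A)>=1
    F->B: in-degree(B)=2, level(B)>=1
  process D: level=1
    D->A: in-degree(A)=0, level(A)=2, enqueue
    D->B: in-degree(B)=1, level(B)>=2
    D->G: in-degree(G)=1, level(G)>=2
  process A: level=2
    A->G: in-degree(G)=0, level(G)=3, enqueue
  process G: level=3
    G->B: in-degree(B)=0, level(B)=4, enqueue
  process B: level=4
All levels: A:2, B:4, C:0, D:1, E:0, F:0, G:3
max level = 4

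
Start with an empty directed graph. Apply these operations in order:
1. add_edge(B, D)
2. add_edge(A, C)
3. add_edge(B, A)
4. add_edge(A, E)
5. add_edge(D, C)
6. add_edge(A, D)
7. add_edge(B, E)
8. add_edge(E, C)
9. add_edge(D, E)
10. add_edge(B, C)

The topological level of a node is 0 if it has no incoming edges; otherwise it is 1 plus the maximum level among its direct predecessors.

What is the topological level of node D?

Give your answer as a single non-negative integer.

Answer: 2

Derivation:
Op 1: add_edge(B, D). Edges now: 1
Op 2: add_edge(A, C). Edges now: 2
Op 3: add_edge(B, A). Edges now: 3
Op 4: add_edge(A, E). Edges now: 4
Op 5: add_edge(D, C). Edges now: 5
Op 6: add_edge(A, D). Edges now: 6
Op 7: add_edge(B, E). Edges now: 7
Op 8: add_edge(E, C). Edges now: 8
Op 9: add_edge(D, E). Edges now: 9
Op 10: add_edge(B, C). Edges now: 10
Compute levels (Kahn BFS):
  sources (in-degree 0): B
  process B: level=0
    B->A: in-degree(A)=0, level(A)=1, enqueue
    B->C: in-degree(C)=3, level(C)>=1
    B->D: in-degree(D)=1, level(D)>=1
    B->E: in-degree(E)=2, level(E)>=1
  process A: level=1
    A->C: in-degree(C)=2, level(C)>=2
    A->D: in-degree(D)=0, level(D)=2, enqueue
    A->E: in-degree(E)=1, level(E)>=2
  process D: level=2
    D->C: in-degree(C)=1, level(C)>=3
    D->E: in-degree(E)=0, level(E)=3, enqueue
  process E: level=3
    E->C: in-degree(C)=0, level(C)=4, enqueue
  process C: level=4
All levels: A:1, B:0, C:4, D:2, E:3
level(D) = 2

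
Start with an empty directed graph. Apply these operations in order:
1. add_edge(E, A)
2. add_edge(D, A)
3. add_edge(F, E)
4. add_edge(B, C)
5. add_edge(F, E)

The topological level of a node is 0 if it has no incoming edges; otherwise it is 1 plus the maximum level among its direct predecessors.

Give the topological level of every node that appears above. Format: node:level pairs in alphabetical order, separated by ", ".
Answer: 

Answer: A:2, B:0, C:1, D:0, E:1, F:0

Derivation:
Op 1: add_edge(E, A). Edges now: 1
Op 2: add_edge(D, A). Edges now: 2
Op 3: add_edge(F, E). Edges now: 3
Op 4: add_edge(B, C). Edges now: 4
Op 5: add_edge(F, E) (duplicate, no change). Edges now: 4
Compute levels (Kahn BFS):
  sources (in-degree 0): B, D, F
  process B: level=0
    B->C: in-degree(C)=0, level(C)=1, enqueue
  process D: level=0
    D->A: in-degree(A)=1, level(A)>=1
  process F: level=0
    F->E: in-degree(E)=0, level(E)=1, enqueue
  process C: level=1
  process E: level=1
    E->A: in-degree(A)=0, level(A)=2, enqueue
  process A: level=2
All levels: A:2, B:0, C:1, D:0, E:1, F:0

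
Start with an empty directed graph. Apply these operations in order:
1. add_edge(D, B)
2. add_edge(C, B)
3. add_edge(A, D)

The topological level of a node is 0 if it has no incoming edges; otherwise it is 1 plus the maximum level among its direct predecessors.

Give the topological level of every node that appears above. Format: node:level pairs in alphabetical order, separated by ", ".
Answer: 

Op 1: add_edge(D, B). Edges now: 1
Op 2: add_edge(C, B). Edges now: 2
Op 3: add_edge(A, D). Edges now: 3
Compute levels (Kahn BFS):
  sources (in-degree 0): A, C
  process A: level=0
    A->D: in-degree(D)=0, level(D)=1, enqueue
  process C: level=0
    C->B: in-degree(B)=1, level(B)>=1
  process D: level=1
    D->B: in-degree(B)=0, level(B)=2, enqueue
  process B: level=2
All levels: A:0, B:2, C:0, D:1

Answer: A:0, B:2, C:0, D:1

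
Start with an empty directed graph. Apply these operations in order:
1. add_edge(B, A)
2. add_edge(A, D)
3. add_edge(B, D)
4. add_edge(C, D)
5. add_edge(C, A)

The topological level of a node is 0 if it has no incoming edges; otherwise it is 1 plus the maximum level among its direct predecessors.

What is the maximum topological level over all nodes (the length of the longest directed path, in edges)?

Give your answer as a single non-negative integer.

Op 1: add_edge(B, A). Edges now: 1
Op 2: add_edge(A, D). Edges now: 2
Op 3: add_edge(B, D). Edges now: 3
Op 4: add_edge(C, D). Edges now: 4
Op 5: add_edge(C, A). Edges now: 5
Compute levels (Kahn BFS):
  sources (in-degree 0): B, C
  process B: level=0
    B->A: in-degree(A)=1, level(A)>=1
    B->D: in-degree(D)=2, level(D)>=1
  process C: level=0
    C->A: in-degree(A)=0, level(A)=1, enqueue
    C->D: in-degree(D)=1, level(D)>=1
  process A: level=1
    A->D: in-degree(D)=0, level(D)=2, enqueue
  process D: level=2
All levels: A:1, B:0, C:0, D:2
max level = 2

Answer: 2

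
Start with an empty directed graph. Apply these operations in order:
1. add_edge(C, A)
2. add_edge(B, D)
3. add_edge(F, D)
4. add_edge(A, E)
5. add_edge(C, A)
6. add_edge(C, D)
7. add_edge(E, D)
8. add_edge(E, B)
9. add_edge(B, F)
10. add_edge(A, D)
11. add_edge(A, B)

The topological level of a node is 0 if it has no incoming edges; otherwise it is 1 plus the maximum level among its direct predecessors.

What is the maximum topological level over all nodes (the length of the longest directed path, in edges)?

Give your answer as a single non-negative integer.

Op 1: add_edge(C, A). Edges now: 1
Op 2: add_edge(B, D). Edges now: 2
Op 3: add_edge(F, D). Edges now: 3
Op 4: add_edge(A, E). Edges now: 4
Op 5: add_edge(C, A) (duplicate, no change). Edges now: 4
Op 6: add_edge(C, D). Edges now: 5
Op 7: add_edge(E, D). Edges now: 6
Op 8: add_edge(E, B). Edges now: 7
Op 9: add_edge(B, F). Edges now: 8
Op 10: add_edge(A, D). Edges now: 9
Op 11: add_edge(A, B). Edges now: 10
Compute levels (Kahn BFS):
  sources (in-degree 0): C
  process C: level=0
    C->A: in-degree(A)=0, level(A)=1, enqueue
    C->D: in-degree(D)=4, level(D)>=1
  process A: level=1
    A->B: in-degree(B)=1, level(B)>=2
    A->D: in-degree(D)=3, level(D)>=2
    A->E: in-degree(E)=0, level(E)=2, enqueue
  process E: level=2
    E->B: in-degree(B)=0, level(B)=3, enqueue
    E->D: in-degree(D)=2, level(D)>=3
  process B: level=3
    B->D: in-degree(D)=1, level(D)>=4
    B->F: in-degree(F)=0, level(F)=4, enqueue
  process F: level=4
    F->D: in-degree(D)=0, level(D)=5, enqueue
  process D: level=5
All levels: A:1, B:3, C:0, D:5, E:2, F:4
max level = 5

Answer: 5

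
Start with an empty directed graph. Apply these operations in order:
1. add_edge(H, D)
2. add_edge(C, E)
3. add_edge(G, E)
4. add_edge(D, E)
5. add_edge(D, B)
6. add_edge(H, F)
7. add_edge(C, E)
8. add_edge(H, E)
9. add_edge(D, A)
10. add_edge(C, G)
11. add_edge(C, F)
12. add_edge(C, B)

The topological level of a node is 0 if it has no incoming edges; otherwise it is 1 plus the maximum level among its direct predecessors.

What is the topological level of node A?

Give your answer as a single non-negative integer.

Op 1: add_edge(H, D). Edges now: 1
Op 2: add_edge(C, E). Edges now: 2
Op 3: add_edge(G, E). Edges now: 3
Op 4: add_edge(D, E). Edges now: 4
Op 5: add_edge(D, B). Edges now: 5
Op 6: add_edge(H, F). Edges now: 6
Op 7: add_edge(C, E) (duplicate, no change). Edges now: 6
Op 8: add_edge(H, E). Edges now: 7
Op 9: add_edge(D, A). Edges now: 8
Op 10: add_edge(C, G). Edges now: 9
Op 11: add_edge(C, F). Edges now: 10
Op 12: add_edge(C, B). Edges now: 11
Compute levels (Kahn BFS):
  sources (in-degree 0): C, H
  process C: level=0
    C->B: in-degree(B)=1, level(B)>=1
    C->E: in-degree(E)=3, level(E)>=1
    C->F: in-degree(F)=1, level(F)>=1
    C->G: in-degree(G)=0, level(G)=1, enqueue
  process H: level=0
    H->D: in-degree(D)=0, level(D)=1, enqueue
    H->E: in-degree(E)=2, level(E)>=1
    H->F: in-degree(F)=0, level(F)=1, enqueue
  process G: level=1
    G->E: in-degree(E)=1, level(E)>=2
  process D: level=1
    D->A: in-degree(A)=0, level(A)=2, enqueue
    D->B: in-degree(B)=0, level(B)=2, enqueue
    D->E: in-degree(E)=0, level(E)=2, enqueue
  process F: level=1
  process A: level=2
  process B: level=2
  process E: level=2
All levels: A:2, B:2, C:0, D:1, E:2, F:1, G:1, H:0
level(A) = 2

Answer: 2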